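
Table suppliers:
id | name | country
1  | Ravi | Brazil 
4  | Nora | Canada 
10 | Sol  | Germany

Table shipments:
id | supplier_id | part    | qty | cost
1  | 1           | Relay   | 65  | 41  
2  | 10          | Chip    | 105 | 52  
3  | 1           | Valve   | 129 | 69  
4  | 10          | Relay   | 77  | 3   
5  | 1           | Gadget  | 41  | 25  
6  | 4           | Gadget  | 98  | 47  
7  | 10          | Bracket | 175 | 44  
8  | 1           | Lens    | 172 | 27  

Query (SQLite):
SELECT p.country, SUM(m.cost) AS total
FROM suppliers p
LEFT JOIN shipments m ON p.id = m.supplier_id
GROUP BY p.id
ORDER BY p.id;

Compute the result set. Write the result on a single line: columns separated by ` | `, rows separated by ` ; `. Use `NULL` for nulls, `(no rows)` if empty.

Brazil | 162 ; Canada | 47 ; Germany | 99

LEFT JOIN keeps every suppliers row; unmatched ones get NULL for shipments columns.
Group by suppliers.id and compute SUM(m.cost). SUM over an all-NULL group is NULL.
  1: ids {1, 3, 5, 8} → SUM(m.cost)=162
  4: ids {6} → SUM(m.cost)=47
  10: ids {2, 4, 7} → SUM(m.cost)=99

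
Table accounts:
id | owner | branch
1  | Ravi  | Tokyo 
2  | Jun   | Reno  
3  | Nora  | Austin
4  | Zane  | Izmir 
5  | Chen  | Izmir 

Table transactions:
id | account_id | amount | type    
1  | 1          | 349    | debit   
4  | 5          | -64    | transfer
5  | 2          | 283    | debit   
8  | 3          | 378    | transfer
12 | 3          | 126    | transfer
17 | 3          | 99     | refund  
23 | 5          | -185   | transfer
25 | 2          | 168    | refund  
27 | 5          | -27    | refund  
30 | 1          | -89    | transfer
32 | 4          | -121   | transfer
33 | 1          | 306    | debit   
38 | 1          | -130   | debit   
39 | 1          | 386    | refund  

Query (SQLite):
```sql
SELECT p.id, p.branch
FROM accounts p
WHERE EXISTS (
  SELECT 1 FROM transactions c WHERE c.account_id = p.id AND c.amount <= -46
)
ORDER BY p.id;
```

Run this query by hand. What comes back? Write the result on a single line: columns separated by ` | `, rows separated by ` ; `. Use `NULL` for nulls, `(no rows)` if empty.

1 | Tokyo ; 4 | Izmir ; 5 | Izmir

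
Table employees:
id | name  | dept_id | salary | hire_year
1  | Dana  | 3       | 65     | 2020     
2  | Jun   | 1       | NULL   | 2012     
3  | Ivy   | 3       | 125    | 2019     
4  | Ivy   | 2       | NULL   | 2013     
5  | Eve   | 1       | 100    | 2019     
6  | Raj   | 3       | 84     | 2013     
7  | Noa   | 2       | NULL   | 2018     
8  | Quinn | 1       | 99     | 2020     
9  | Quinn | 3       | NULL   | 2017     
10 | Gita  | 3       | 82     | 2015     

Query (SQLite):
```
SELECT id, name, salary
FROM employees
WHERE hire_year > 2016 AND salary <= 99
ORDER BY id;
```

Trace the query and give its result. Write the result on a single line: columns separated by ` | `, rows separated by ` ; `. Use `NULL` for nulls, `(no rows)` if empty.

1 | Dana | 65 ; 8 | Quinn | 99

hire_year > 2016: ids {1, 3, 5, 7, 8, 9}
salary <= 99: ids {1, 6, 8, 10}
Combine with AND.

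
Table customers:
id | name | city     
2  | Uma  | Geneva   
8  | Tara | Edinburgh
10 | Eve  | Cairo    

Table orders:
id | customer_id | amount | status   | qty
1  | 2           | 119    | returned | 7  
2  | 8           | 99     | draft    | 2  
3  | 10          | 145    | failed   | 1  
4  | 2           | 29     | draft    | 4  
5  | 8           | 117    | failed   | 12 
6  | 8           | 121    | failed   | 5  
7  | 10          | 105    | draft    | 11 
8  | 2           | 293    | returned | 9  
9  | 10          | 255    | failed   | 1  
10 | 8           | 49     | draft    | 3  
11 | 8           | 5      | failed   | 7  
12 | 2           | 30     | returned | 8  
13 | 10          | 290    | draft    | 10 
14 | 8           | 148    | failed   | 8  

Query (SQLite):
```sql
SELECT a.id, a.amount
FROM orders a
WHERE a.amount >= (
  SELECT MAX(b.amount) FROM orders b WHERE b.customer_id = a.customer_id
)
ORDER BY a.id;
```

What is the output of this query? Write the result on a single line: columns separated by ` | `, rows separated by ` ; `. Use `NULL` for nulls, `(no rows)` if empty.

For each orders row a, compute MAX(amount) over rows sharing a.customer_id.
Keep row a if a.amount >= that per-group MAX.
  customer_id=2: MAX(amount) = 293
  customer_id=8: MAX(amount) = 148
  customer_id=10: MAX(amount) = 290

8 | 293 ; 13 | 290 ; 14 | 148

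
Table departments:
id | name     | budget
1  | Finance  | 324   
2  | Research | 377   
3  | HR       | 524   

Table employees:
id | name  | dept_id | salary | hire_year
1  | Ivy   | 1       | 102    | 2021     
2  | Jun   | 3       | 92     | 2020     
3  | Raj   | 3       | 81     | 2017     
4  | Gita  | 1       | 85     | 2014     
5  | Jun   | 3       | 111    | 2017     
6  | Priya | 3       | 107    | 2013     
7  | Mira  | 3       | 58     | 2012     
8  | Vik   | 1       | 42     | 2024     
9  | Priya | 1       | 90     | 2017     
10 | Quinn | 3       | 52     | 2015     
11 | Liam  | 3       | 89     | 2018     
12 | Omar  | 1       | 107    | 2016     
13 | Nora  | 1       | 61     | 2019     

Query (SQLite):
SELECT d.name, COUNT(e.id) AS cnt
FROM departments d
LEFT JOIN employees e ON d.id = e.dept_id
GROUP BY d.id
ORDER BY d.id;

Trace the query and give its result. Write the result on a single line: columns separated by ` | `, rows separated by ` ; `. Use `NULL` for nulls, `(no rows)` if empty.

LEFT JOIN keeps every departments row; unmatched ones get NULL for employees columns.
Group by departments.id and compute COUNT(e.id). COUNT(col) of an all-NULL group is 0.
  1: ids {1, 4, 8, 9, 12, 13} → COUNT(e.id)=6
  2: ids {—} → COUNT(e.id)=0
  3: ids {2, 3, 5, 6, 7, 10, 11} → COUNT(e.id)=7

Finance | 6 ; Research | 0 ; HR | 7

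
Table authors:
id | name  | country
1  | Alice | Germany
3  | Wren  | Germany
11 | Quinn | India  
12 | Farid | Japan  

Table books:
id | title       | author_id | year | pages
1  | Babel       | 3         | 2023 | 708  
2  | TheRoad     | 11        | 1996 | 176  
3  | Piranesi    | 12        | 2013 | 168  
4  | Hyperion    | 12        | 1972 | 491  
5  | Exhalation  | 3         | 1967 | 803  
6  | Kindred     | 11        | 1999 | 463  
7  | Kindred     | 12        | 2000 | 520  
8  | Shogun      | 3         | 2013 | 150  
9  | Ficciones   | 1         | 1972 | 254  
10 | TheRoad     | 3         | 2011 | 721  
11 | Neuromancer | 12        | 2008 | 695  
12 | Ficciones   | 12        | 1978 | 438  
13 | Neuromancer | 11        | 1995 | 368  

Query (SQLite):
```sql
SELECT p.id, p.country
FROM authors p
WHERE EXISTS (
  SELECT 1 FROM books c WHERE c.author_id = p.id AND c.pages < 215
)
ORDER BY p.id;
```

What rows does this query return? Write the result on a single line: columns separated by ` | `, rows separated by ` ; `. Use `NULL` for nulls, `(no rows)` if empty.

3 | Germany ; 11 | India ; 12 | Japan

For each authors row, check whether any books with matching author_id has pages < 215.
Keep rows where that is true.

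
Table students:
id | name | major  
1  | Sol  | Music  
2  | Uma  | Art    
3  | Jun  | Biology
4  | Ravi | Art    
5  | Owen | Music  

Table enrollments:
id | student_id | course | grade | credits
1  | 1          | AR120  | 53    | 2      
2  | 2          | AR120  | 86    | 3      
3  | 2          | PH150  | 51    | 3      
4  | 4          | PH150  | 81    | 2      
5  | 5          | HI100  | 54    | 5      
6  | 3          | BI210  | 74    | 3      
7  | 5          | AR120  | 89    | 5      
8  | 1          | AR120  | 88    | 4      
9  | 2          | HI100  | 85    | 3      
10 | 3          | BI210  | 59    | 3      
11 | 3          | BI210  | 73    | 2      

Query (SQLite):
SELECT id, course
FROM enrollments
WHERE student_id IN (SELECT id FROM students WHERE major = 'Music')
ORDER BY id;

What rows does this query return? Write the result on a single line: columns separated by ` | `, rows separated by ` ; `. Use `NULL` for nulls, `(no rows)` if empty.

Inner query: students.id where major = 'Music'.
Outer: keep enrollments rows whose student_id is in that set.
Inner query → {1, 5}

1 | AR120 ; 5 | HI100 ; 7 | AR120 ; 8 | AR120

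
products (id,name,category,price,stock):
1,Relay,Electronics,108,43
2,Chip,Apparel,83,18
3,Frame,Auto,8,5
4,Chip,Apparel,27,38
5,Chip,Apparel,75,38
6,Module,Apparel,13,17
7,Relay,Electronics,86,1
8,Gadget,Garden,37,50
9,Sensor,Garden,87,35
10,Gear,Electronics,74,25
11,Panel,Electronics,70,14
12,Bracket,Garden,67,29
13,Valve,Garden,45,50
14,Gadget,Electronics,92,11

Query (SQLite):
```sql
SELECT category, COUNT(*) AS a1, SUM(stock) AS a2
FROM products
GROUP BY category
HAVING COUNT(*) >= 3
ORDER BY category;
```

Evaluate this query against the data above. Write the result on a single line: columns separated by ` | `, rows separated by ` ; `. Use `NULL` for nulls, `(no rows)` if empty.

Apparel | 4 | 111 ; Electronics | 5 | 94 ; Garden | 4 | 164

Group products by category.
Per group compute: COUNT(*), SUM(stock).
HAVING: drop groups with fewer than 3 rows.
  Apparel: ids {2, 4, 5, 6} → COUNT(*)=4, SUM(stock)=111
  Auto: ids {3} → COUNT(*)=1, SUM(stock)=5
  Electronics: ids {1, 7, 10, 11, 14} → COUNT(*)=5, SUM(stock)=94
  Garden: ids {8, 9, 12, 13} → COUNT(*)=4, SUM(stock)=164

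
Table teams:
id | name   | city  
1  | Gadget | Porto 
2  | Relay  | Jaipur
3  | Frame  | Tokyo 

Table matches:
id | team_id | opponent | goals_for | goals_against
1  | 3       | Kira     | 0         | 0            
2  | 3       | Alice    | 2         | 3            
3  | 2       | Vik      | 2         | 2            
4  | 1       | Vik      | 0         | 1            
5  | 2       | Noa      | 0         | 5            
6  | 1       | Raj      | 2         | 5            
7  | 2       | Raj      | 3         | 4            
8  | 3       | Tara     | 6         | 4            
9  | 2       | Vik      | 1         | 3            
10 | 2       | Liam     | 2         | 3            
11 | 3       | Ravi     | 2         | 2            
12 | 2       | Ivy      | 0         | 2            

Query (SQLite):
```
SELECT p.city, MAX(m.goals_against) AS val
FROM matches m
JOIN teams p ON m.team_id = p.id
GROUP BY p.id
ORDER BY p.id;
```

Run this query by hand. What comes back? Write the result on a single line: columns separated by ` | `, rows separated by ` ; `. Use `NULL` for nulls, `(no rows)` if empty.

Porto | 5 ; Jaipur | 5 ; Tokyo | 4

Join each matches row to its teams via team_id.
Group joined rows by teams.id; compute MAX(m.goals_against) per group.
  1: ids {4, 6} → MAX(m.goals_against)=5
  2: ids {3, 5, 7, 9, 10, 12} → MAX(m.goals_against)=5
  3: ids {1, 2, 8, 11} → MAX(m.goals_against)=4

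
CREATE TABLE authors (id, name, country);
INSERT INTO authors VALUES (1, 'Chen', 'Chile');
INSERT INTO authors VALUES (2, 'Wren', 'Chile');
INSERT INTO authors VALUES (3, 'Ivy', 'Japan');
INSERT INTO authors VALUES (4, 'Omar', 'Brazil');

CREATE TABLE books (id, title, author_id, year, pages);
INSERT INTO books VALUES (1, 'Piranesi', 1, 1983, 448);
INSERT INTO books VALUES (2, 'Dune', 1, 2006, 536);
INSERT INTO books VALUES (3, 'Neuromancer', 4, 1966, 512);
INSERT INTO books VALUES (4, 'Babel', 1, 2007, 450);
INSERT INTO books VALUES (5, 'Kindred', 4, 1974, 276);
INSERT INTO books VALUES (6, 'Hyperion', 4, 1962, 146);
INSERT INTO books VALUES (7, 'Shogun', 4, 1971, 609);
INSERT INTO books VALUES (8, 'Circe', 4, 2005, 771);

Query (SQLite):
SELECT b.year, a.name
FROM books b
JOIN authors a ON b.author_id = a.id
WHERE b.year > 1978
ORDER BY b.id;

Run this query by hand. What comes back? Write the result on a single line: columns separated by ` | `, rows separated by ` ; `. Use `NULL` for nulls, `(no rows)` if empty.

1983 | Chen ; 2006 | Chen ; 2007 | Chen ; 2005 | Omar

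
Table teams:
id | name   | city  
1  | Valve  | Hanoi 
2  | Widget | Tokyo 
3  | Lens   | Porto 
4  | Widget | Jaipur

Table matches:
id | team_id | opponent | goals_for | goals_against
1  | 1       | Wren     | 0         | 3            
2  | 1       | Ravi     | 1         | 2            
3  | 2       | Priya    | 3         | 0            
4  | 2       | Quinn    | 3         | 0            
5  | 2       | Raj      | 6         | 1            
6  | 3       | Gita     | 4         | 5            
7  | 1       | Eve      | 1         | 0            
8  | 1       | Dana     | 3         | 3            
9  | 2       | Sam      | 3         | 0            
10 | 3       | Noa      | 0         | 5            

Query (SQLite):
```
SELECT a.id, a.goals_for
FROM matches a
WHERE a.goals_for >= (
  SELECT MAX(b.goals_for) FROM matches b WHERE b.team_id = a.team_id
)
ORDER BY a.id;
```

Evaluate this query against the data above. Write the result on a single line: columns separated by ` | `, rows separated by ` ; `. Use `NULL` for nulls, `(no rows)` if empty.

5 | 6 ; 6 | 4 ; 8 | 3

For each matches row a, compute MAX(goals_for) over rows sharing a.team_id.
Keep row a if a.goals_for >= that per-group MAX.
  team_id=1: MAX(goals_for) = 3
  team_id=2: MAX(goals_for) = 6
  team_id=3: MAX(goals_for) = 4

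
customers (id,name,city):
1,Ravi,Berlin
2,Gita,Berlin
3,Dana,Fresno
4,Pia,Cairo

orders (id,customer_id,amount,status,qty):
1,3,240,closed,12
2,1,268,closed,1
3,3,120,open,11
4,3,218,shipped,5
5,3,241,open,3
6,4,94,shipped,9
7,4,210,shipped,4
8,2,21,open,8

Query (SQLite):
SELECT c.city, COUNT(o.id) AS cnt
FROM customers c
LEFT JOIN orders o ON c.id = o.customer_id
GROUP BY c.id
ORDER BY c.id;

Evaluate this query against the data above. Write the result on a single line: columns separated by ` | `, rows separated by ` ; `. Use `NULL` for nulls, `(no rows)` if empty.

LEFT JOIN keeps every customers row; unmatched ones get NULL for orders columns.
Group by customers.id and compute COUNT(o.id). COUNT(col) of an all-NULL group is 0.
  1: ids {2} → COUNT(o.id)=1
  2: ids {8} → COUNT(o.id)=1
  3: ids {1, 3, 4, 5} → COUNT(o.id)=4
  4: ids {6, 7} → COUNT(o.id)=2

Berlin | 1 ; Berlin | 1 ; Fresno | 4 ; Cairo | 2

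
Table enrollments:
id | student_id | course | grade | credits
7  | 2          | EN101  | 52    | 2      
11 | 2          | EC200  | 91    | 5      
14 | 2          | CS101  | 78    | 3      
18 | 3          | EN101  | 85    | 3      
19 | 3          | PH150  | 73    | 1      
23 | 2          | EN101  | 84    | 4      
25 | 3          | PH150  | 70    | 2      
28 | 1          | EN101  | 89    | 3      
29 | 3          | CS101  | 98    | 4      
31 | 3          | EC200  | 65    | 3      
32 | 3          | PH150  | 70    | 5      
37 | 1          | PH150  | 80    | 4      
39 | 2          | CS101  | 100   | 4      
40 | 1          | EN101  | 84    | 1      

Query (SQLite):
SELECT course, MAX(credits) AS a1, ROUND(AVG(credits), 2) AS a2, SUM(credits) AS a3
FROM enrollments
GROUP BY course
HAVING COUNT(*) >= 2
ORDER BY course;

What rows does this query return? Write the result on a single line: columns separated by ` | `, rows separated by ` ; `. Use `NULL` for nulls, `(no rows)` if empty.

CS101 | 4 | 3.67 | 11 ; EC200 | 5 | 4 | 8 ; EN101 | 4 | 2.6 | 13 ; PH150 | 5 | 3 | 12

Group enrollments by course.
Per group compute: MAX(credits), ROUND(AVG(credits), 2), SUM(credits).
HAVING: drop groups with fewer than 2 rows.
  CS101: ids {14, 29, 39} → MAX(credits)=4, ROUND(AVG(credits), 2)=3.67, SUM(credits)=11
  EC200: ids {11, 31} → MAX(credits)=5, ROUND(AVG(credits), 2)=4, SUM(credits)=8
  EN101: ids {7, 18, 23, 28, 40} → MAX(credits)=4, ROUND(AVG(credits), 2)=2.6, SUM(credits)=13
  PH150: ids {19, 25, 32, 37} → MAX(credits)=5, ROUND(AVG(credits), 2)=3, SUM(credits)=12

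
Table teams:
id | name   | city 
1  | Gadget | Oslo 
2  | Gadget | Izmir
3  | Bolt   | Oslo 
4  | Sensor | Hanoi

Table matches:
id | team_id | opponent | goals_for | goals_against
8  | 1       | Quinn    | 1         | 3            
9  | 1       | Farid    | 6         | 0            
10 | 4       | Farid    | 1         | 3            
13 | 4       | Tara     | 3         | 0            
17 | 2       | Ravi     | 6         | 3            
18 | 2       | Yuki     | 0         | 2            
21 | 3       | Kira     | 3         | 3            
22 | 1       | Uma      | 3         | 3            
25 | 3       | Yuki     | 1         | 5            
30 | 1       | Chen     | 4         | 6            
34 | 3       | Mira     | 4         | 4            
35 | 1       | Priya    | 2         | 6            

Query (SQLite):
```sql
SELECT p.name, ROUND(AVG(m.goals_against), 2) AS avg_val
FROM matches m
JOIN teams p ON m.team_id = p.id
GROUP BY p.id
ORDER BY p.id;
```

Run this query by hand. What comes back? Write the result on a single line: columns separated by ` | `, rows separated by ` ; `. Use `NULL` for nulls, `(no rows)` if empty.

Gadget | 3.6 ; Gadget | 2.5 ; Bolt | 4 ; Sensor | 1.5

Join each matches row to its teams via team_id.
Group joined rows by teams.id; compute ROUND(AVG(m.goals_against), 2) per group.
  1: ids {8, 9, 22, 30, 35} → ROUND(AVG(m.goals_against), 2)=3.6
  2: ids {17, 18} → ROUND(AVG(m.goals_against), 2)=2.5
  3: ids {21, 25, 34} → ROUND(AVG(m.goals_against), 2)=4
  4: ids {10, 13} → ROUND(AVG(m.goals_against), 2)=1.5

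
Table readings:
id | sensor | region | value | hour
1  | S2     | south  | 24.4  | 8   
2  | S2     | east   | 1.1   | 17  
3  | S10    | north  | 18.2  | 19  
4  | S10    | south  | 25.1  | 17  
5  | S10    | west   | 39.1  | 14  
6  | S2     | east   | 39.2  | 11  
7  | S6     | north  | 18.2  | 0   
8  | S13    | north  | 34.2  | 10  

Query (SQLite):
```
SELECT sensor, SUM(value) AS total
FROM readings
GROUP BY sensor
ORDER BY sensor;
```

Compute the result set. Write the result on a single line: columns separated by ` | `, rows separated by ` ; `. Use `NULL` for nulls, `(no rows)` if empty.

S10 | 82.4 ; S13 | 34.2 ; S2 | 64.7 ; S6 | 18.2

Partition readings by sensor; compute SUM(value) within each group.
  S10: ids {3, 4, 5} → SUM(value)=82.4
  S13: ids {8} → SUM(value)=34.2
  S2: ids {1, 2, 6} → SUM(value)=64.7
  S6: ids {7} → SUM(value)=18.2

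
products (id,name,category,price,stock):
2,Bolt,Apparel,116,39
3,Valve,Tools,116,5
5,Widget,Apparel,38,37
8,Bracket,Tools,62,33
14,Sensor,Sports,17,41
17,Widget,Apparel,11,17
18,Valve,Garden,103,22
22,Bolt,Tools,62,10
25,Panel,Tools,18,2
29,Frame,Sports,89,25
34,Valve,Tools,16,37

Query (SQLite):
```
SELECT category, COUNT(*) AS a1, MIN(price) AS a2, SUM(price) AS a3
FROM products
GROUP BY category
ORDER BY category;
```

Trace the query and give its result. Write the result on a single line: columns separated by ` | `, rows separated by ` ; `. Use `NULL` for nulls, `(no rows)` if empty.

Apparel | 3 | 11 | 165 ; Garden | 1 | 103 | 103 ; Sports | 2 | 17 | 106 ; Tools | 5 | 16 | 274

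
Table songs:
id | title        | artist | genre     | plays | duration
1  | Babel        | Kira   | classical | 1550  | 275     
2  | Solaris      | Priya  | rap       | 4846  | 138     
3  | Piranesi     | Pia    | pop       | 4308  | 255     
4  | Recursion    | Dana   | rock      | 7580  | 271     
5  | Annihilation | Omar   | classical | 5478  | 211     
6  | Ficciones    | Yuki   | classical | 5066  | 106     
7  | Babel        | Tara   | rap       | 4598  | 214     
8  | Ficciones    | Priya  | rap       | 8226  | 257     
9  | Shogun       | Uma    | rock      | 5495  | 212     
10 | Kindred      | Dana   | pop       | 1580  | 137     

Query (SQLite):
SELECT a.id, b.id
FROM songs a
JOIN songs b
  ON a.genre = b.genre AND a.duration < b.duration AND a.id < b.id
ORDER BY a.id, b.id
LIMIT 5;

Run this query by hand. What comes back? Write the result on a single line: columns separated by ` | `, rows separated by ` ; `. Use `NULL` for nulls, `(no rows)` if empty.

2 | 7 ; 2 | 8 ; 7 | 8

Pairs (a,b) with same genre, a.duration < b.duration, a.id < b.id.
genre groups: classical:{1,5,6} pop:{3,10} rap:{2,7,8} rock:{4,9}
Ordered by (a.id, b.id); first 5.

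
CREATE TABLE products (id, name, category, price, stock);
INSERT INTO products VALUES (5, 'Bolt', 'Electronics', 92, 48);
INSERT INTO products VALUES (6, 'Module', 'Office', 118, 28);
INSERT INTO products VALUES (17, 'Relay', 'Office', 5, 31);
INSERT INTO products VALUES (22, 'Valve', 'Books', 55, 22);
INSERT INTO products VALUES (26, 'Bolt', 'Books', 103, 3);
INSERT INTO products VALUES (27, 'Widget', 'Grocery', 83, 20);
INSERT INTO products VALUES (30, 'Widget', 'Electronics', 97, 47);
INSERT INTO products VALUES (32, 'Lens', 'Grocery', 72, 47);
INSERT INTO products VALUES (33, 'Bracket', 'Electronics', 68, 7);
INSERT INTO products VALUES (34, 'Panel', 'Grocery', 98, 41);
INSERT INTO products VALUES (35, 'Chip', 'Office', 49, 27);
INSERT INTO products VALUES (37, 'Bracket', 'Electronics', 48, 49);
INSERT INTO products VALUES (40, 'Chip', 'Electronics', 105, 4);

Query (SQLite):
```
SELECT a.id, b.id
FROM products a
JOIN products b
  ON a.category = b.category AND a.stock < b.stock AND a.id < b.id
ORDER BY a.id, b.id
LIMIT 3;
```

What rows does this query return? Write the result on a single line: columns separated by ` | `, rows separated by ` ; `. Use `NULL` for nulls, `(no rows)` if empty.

5 | 37 ; 6 | 17 ; 27 | 32

Pairs (a,b) with same category, a.stock < b.stock, a.id < b.id.
category groups: Books:{22,26} Electronics:{5,30,33,37,40} Grocery:{27,32,34} Office:{6,17,35}
Ordered by (a.id, b.id); first 3.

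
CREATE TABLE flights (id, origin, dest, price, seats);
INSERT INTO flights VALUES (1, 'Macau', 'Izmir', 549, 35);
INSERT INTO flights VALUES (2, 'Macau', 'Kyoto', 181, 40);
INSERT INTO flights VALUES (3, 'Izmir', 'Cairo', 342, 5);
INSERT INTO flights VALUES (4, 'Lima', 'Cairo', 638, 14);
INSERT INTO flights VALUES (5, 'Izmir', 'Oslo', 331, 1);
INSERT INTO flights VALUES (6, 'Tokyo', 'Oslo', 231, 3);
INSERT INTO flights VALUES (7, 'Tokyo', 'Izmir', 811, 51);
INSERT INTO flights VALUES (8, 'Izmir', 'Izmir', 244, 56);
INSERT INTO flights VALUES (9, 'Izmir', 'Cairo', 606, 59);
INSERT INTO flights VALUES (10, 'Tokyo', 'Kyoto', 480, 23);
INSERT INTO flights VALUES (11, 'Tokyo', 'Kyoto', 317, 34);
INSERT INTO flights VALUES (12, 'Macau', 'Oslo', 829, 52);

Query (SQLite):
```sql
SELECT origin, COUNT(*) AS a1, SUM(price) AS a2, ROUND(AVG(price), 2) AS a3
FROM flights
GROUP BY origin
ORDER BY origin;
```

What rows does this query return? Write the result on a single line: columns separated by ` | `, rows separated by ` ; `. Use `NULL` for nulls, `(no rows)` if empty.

Group flights by origin.
Per group compute: COUNT(*), SUM(price), ROUND(AVG(price), 2).
  Izmir: ids {3, 5, 8, 9} → COUNT(*)=4, SUM(price)=1523, ROUND(AVG(price), 2)=380.75
  Lima: ids {4} → COUNT(*)=1, SUM(price)=638, ROUND(AVG(price), 2)=638
  Macau: ids {1, 2, 12} → COUNT(*)=3, SUM(price)=1559, ROUND(AVG(price), 2)=519.67
  Tokyo: ids {6, 7, 10, 11} → COUNT(*)=4, SUM(price)=1839, ROUND(AVG(price), 2)=459.75

Izmir | 4 | 1523 | 380.75 ; Lima | 1 | 638 | 638 ; Macau | 3 | 1559 | 519.67 ; Tokyo | 4 | 1839 | 459.75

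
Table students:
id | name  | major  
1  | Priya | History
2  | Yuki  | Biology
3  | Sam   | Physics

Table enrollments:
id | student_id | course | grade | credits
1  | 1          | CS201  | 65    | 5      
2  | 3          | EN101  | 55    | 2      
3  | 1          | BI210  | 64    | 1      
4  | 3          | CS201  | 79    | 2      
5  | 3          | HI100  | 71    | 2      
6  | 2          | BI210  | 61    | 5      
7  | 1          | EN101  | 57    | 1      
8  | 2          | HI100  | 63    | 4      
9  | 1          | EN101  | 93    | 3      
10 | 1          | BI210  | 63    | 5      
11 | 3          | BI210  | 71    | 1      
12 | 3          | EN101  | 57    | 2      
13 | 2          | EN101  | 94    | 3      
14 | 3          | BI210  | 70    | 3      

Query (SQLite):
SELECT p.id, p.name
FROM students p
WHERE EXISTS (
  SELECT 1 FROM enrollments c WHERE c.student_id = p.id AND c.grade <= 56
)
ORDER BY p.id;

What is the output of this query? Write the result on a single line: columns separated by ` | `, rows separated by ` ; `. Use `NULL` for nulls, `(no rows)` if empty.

3 | Sam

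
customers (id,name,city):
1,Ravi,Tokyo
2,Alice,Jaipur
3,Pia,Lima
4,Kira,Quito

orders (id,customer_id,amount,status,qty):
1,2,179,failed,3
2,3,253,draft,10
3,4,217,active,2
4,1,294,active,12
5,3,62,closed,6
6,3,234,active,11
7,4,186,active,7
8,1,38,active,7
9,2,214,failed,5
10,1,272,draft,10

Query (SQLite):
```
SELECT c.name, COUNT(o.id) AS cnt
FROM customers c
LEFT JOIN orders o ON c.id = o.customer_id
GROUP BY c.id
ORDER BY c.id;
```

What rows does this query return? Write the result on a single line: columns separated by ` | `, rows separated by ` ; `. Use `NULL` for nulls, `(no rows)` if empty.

LEFT JOIN keeps every customers row; unmatched ones get NULL for orders columns.
Group by customers.id and compute COUNT(o.id). COUNT(col) of an all-NULL group is 0.
  1: ids {4, 8, 10} → COUNT(o.id)=3
  2: ids {1, 9} → COUNT(o.id)=2
  3: ids {2, 5, 6} → COUNT(o.id)=3
  4: ids {3, 7} → COUNT(o.id)=2

Ravi | 3 ; Alice | 2 ; Pia | 3 ; Kira | 2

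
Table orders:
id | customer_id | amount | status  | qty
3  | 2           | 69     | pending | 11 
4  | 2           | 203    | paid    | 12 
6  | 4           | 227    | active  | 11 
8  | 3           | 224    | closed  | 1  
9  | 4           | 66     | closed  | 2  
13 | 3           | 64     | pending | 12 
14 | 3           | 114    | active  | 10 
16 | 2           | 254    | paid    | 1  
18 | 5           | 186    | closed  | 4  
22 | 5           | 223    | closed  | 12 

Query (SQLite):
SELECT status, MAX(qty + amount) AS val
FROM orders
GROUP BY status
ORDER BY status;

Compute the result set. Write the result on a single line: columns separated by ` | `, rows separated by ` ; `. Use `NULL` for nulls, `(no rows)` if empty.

For each row compute qty + amount.
Group by status; take MAX of the expression per group.
  active: ids {6, 14} → MAX(qty + amount)=238
  closed: ids {8, 9, 18, 22} → MAX(qty + amount)=235
  paid: ids {4, 16} → MAX(qty + amount)=255
  pending: ids {3, 13} → MAX(qty + amount)=80

active | 238 ; closed | 235 ; paid | 255 ; pending | 80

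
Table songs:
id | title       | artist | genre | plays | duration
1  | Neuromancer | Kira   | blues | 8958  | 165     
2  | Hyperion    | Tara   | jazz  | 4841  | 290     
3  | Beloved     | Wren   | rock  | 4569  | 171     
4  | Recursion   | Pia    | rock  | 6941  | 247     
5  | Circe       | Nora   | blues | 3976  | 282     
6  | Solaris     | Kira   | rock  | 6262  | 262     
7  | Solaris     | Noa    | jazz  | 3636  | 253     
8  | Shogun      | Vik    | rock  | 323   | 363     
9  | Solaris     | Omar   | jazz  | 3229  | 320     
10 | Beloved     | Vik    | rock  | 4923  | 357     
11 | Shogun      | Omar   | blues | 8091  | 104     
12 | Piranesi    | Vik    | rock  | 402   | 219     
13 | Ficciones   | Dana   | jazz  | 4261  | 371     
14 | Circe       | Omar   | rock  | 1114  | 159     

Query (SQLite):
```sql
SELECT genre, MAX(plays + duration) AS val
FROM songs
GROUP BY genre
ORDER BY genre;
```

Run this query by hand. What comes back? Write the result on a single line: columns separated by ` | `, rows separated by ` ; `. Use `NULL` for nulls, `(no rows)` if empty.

For each row compute plays + duration.
Group by genre; take MAX of the expression per group.
  blues: ids {1, 5, 11} → MAX(plays + duration)=9123
  jazz: ids {2, 7, 9, 13} → MAX(plays + duration)=5131
  rock: ids {3, 4, 6, 8, 10, 12, 14} → MAX(plays + duration)=7188

blues | 9123 ; jazz | 5131 ; rock | 7188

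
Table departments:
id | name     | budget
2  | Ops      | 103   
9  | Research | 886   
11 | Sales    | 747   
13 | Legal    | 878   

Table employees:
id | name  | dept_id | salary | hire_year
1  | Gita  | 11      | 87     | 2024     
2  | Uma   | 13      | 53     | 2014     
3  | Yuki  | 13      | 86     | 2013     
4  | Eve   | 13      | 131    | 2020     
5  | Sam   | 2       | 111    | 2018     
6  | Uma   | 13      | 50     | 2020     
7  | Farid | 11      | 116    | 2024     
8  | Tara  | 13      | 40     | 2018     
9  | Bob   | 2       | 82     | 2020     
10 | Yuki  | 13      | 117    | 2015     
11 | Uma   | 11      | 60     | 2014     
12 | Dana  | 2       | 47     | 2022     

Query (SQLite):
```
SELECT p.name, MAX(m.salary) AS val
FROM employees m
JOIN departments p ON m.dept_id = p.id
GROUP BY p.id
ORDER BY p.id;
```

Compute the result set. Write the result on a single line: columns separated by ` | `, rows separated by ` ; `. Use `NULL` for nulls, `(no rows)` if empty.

Ops | 111 ; Sales | 116 ; Legal | 131

Join each employees row to its departments via dept_id.
Group joined rows by departments.id; compute MAX(m.salary) per group.
  2: ids {5, 9, 12} → MAX(m.salary)=111
  11: ids {1, 7, 11} → MAX(m.salary)=116
  13: ids {2, 3, 4, 6, 8, 10} → MAX(m.salary)=131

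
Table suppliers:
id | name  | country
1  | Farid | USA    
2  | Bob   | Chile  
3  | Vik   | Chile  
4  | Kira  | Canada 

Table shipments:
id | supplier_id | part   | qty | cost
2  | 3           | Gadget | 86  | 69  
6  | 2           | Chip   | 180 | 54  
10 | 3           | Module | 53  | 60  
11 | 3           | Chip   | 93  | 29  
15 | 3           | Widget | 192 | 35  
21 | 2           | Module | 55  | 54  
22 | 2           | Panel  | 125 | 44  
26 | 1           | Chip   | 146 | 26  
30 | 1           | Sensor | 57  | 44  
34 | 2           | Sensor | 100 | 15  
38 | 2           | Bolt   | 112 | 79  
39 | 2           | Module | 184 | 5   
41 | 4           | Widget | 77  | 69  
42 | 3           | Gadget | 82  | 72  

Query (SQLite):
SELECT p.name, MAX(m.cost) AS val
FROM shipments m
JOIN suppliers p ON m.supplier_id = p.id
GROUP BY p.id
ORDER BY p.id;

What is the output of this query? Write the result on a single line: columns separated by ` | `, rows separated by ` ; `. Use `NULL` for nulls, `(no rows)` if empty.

Farid | 44 ; Bob | 79 ; Vik | 72 ; Kira | 69

Join each shipments row to its suppliers via supplier_id.
Group joined rows by suppliers.id; compute MAX(m.cost) per group.
  1: ids {26, 30} → MAX(m.cost)=44
  2: ids {6, 21, 22, 34, 38, 39} → MAX(m.cost)=79
  3: ids {2, 10, 11, 15, 42} → MAX(m.cost)=72
  4: ids {41} → MAX(m.cost)=69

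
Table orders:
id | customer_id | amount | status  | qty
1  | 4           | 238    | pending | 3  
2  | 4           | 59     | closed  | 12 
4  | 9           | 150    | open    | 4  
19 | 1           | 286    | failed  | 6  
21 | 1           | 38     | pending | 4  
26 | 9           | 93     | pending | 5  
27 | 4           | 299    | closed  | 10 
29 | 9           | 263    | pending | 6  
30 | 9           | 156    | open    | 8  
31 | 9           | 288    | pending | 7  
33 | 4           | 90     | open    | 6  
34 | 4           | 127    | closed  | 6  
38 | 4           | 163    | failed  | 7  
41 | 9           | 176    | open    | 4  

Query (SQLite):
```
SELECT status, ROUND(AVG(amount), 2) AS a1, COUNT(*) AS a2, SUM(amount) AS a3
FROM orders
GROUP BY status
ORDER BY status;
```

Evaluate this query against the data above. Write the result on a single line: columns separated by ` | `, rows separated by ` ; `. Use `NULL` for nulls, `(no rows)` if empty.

closed | 161.67 | 3 | 485 ; failed | 224.5 | 2 | 449 ; open | 143 | 4 | 572 ; pending | 184 | 5 | 920

Group orders by status.
Per group compute: ROUND(AVG(amount), 2), COUNT(*), SUM(amount).
  closed: ids {2, 27, 34} → ROUND(AVG(amount), 2)=161.67, COUNT(*)=3, SUM(amount)=485
  failed: ids {19, 38} → ROUND(AVG(amount), 2)=224.5, COUNT(*)=2, SUM(amount)=449
  open: ids {4, 30, 33, 41} → ROUND(AVG(amount), 2)=143, COUNT(*)=4, SUM(amount)=572
  pending: ids {1, 21, 26, 29, 31} → ROUND(AVG(amount), 2)=184, COUNT(*)=5, SUM(amount)=920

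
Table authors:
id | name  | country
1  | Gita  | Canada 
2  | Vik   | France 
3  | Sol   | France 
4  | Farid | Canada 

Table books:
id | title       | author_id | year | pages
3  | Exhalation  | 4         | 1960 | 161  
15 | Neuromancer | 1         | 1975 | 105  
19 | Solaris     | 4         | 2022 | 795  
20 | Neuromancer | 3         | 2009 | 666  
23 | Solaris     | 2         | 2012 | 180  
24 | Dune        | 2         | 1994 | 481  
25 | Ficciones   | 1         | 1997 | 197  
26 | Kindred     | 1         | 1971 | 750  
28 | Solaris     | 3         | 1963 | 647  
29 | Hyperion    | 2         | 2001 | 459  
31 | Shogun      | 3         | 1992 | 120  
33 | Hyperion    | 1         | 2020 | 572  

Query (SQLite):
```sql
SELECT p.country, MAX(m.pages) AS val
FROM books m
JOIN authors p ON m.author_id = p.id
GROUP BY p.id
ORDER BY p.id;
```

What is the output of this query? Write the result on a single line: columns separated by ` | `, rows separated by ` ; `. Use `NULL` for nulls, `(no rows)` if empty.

Canada | 750 ; France | 481 ; France | 666 ; Canada | 795

Join each books row to its authors via author_id.
Group joined rows by authors.id; compute MAX(m.pages) per group.
  1: ids {15, 25, 26, 33} → MAX(m.pages)=750
  2: ids {23, 24, 29} → MAX(m.pages)=481
  3: ids {20, 28, 31} → MAX(m.pages)=666
  4: ids {3, 19} → MAX(m.pages)=795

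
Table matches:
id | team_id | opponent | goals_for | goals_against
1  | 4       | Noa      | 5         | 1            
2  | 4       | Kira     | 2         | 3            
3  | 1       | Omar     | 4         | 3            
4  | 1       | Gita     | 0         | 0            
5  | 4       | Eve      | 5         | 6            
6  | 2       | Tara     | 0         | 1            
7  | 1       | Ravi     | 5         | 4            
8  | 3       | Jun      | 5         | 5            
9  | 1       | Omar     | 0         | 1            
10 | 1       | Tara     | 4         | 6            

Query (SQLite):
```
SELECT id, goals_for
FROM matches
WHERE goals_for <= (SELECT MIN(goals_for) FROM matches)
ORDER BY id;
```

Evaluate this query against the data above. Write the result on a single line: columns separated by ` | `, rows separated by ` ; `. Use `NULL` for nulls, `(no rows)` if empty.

Scalar subquery: MIN(goals_for) over all matches rows = 0.
Keep rows where goals_for <= that value.

4 | 0 ; 6 | 0 ; 9 | 0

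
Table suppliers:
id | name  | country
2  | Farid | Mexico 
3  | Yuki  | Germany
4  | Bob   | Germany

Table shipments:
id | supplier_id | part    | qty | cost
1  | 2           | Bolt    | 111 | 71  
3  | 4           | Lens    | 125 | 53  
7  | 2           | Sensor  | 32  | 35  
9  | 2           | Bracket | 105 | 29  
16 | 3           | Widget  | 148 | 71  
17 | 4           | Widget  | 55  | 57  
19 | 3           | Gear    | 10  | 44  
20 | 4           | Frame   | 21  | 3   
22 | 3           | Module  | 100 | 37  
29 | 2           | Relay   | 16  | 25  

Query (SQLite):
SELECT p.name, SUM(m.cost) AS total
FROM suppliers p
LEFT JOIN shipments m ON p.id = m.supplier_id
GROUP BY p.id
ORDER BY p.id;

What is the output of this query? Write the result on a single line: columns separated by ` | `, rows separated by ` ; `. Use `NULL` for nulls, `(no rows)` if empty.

LEFT JOIN keeps every suppliers row; unmatched ones get NULL for shipments columns.
Group by suppliers.id and compute SUM(m.cost). SUM over an all-NULL group is NULL.
  2: ids {1, 7, 9, 29} → SUM(m.cost)=160
  3: ids {16, 19, 22} → SUM(m.cost)=152
  4: ids {3, 17, 20} → SUM(m.cost)=113

Farid | 160 ; Yuki | 152 ; Bob | 113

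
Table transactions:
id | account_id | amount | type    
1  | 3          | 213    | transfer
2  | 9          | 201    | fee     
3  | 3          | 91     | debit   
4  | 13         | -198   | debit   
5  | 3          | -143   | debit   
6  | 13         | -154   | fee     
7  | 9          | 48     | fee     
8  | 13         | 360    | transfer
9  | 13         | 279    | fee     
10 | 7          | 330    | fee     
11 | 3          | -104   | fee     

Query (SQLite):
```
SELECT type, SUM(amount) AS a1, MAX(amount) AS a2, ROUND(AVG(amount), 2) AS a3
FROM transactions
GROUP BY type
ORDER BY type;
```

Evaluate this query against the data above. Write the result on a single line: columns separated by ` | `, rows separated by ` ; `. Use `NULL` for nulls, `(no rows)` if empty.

debit | -250 | 91 | -83.33 ; fee | 600 | 330 | 100 ; transfer | 573 | 360 | 286.5

Group transactions by type.
Per group compute: SUM(amount), MAX(amount), ROUND(AVG(amount), 2).
  debit: ids {3, 4, 5} → SUM(amount)=-250, MAX(amount)=91, ROUND(AVG(amount), 2)=-83.33
  fee: ids {2, 6, 7, 9, 10, 11} → SUM(amount)=600, MAX(amount)=330, ROUND(AVG(amount), 2)=100
  transfer: ids {1, 8} → SUM(amount)=573, MAX(amount)=360, ROUND(AVG(amount), 2)=286.5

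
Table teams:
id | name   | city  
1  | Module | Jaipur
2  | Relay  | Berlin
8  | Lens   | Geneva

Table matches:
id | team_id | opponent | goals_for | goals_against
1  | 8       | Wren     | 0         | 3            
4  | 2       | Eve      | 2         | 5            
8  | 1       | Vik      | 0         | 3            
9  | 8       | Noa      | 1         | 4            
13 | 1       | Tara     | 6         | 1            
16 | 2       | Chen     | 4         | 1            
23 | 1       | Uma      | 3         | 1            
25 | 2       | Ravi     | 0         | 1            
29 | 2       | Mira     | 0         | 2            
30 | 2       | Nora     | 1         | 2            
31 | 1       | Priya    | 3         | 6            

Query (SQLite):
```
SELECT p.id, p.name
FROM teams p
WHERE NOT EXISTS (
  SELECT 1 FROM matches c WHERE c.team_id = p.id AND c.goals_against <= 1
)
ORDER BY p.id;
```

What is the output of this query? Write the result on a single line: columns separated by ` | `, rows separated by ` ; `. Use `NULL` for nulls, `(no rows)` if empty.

For each teams row, check whether any matches with matching team_id has goals_against <= 1.
Keep rows where that is false.

8 | Lens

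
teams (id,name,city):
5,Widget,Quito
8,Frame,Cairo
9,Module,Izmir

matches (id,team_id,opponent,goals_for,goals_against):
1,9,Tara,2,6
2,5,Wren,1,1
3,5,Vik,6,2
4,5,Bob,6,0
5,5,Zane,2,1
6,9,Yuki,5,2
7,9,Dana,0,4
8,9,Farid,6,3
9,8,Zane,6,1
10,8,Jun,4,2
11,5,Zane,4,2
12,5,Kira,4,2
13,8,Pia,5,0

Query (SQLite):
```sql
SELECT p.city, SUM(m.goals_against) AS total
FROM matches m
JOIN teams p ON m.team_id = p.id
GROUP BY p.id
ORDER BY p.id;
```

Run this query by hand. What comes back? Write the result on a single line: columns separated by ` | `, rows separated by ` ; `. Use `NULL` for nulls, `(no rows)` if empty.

Join each matches row to its teams via team_id.
Group joined rows by teams.id; compute SUM(m.goals_against) per group.
  5: ids {2, 3, 4, 5, 11, 12} → SUM(m.goals_against)=8
  8: ids {9, 10, 13} → SUM(m.goals_against)=3
  9: ids {1, 6, 7, 8} → SUM(m.goals_against)=15

Quito | 8 ; Cairo | 3 ; Izmir | 15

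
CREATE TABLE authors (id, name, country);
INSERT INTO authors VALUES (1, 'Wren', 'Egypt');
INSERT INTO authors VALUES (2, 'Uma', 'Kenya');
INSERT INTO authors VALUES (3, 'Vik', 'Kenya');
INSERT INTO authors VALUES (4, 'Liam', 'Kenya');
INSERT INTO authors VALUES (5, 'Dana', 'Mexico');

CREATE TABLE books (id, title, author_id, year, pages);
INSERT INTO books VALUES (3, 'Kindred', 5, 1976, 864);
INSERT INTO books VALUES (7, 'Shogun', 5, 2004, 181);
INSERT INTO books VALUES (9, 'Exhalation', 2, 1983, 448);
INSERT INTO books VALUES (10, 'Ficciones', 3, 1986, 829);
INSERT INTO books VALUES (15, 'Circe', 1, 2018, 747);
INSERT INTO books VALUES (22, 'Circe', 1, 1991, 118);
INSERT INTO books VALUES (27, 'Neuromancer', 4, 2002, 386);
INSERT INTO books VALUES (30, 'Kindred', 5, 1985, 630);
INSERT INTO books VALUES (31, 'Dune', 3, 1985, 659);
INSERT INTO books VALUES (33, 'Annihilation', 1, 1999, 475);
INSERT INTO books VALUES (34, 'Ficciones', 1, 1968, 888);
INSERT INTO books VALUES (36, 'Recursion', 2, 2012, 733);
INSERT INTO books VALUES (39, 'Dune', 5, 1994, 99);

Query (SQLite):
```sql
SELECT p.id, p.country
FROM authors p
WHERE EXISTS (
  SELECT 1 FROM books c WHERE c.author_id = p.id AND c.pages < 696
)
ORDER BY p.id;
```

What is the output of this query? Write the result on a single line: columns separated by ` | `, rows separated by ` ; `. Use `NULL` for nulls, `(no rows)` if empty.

1 | Egypt ; 2 | Kenya ; 3 | Kenya ; 4 | Kenya ; 5 | Mexico

For each authors row, check whether any books with matching author_id has pages < 696.
Keep rows where that is true.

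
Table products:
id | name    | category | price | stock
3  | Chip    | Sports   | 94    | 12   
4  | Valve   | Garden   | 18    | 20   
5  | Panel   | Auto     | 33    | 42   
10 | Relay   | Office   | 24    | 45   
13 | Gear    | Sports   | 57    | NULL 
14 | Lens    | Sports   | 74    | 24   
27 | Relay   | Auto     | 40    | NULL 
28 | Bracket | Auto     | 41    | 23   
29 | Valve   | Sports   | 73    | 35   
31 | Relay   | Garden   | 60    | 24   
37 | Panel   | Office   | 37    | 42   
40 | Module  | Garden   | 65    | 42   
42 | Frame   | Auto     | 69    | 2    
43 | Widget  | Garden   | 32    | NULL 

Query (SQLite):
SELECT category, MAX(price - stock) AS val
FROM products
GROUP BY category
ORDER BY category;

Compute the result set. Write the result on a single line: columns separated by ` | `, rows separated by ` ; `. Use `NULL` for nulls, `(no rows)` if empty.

Auto | 67 ; Garden | 36 ; Office | -5 ; Sports | 82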